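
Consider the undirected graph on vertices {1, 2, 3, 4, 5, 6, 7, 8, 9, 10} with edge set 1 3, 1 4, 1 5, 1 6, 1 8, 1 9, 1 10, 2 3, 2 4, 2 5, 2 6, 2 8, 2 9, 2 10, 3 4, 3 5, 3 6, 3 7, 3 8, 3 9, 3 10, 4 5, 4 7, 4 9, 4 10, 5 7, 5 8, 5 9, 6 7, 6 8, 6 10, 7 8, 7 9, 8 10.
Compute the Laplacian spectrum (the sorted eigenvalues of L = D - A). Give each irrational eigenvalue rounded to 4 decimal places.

Reading degrees in the order [1, 2, 3, 4, 5, 6, 7, 8, 9, 10] gives [7, 7, 9, 7, 7, 6, 6, 7, 6, 6]; set D = diag(7, 7, 9, 7, 7, 6, 6, 7, 6, 6) and form L = D - A. The multiplicity of 0 as a Laplacian eigenvalue equals the number of connected components. The eigenvalues sum to 68, which equals trace(L) = 2|E|. The largest eigenvalue, 10, is at most the vertex count 10.

[0, 4.7603, 5.7977, 7, 7, 7, 7.9004, 8.8155, 9.7261, 10]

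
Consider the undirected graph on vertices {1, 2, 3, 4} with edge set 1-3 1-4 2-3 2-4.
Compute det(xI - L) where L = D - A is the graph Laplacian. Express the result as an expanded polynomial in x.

x^4 - 8x^3 + 20x^2 - 16x

With the vertex order [1, 2, 3, 4], the degrees are [2, 2, 2, 2], giving D = diag(2, 2, 2, 2) and L = D - A. Computing det(xI - L) by cofactor expansion (or equivalently via sum-over-permutations) gives x^4 - 8x^3 + 20x^2 - 16x. Since p(0) = det(-L) = 0, x divides p(x).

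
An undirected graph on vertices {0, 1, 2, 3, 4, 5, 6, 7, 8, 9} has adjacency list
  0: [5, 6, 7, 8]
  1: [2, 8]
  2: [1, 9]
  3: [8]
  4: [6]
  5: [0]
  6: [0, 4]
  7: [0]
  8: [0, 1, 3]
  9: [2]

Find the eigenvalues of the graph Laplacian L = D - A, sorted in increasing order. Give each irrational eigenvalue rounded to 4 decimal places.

With the vertex order [0, 1, 2, 3, 4, 5, 6, 7, 8, 9], the degrees are [4, 2, 2, 1, 1, 1, 2, 1, 3, 1], giving D = diag(4, 2, 2, 1, 1, 1, 2, 1, 3, 1) and L = D - A. The multiplicity of 0 as a Laplacian eigenvalue equals the number of connected components. The single zero eigenvalue shows the graph is connected. The largest eigenvalue, 5.3430, is at most the vertex count 10. The eigenvalues sum to 18, which equals trace(L) = 2|E|.

[0, 0.1769, 0.4716, 0.6288, 1, 1.4112, 2.3497, 2.8697, 3.7491, 5.3430]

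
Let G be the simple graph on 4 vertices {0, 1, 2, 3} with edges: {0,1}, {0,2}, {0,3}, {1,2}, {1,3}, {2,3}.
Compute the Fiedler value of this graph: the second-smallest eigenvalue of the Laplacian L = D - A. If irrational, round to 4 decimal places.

Each diagonal entry of L is the vertex degree and each off-diagonal entry is -1 where an edge is present, 0 otherwise; in the order [0, 1, 2, 3] the diagonal is [3, 3, 3, 3]. Computing the eigenvalues of L and sorting gives [0, 4, 4, 4]. The Fiedler value lambda_2 = 4 is strictly positive, so the graph is connected. The eigenvalues sum to 12, which equals trace(L) = 2|E|. The largest eigenvalue, 4, is at most the vertex count 4.

4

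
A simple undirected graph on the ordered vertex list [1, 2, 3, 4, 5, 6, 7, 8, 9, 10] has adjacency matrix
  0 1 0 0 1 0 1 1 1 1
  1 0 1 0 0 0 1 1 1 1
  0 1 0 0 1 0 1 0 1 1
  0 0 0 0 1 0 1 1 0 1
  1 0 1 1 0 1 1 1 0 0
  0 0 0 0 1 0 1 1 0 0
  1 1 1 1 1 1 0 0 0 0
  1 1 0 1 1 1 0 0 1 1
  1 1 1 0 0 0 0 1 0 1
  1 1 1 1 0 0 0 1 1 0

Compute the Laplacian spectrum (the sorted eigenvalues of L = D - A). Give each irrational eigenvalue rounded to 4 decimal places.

With the vertex order [1, 2, 3, 4, 5, 6, 7, 8, 9, 10], the degrees are [6, 6, 5, 4, 6, 3, 6, 7, 5, 6], giving D = diag(6, 6, 5, 4, 6, 3, 6, 7, 5, 6) and L = D - A. Diagonalising L (or applying a numerical eigensolver to the 10x10 matrix) gives the spectrum above. There is one zero in the spectrum, matching the 1 component.

[0, 2.5802, 3.6744, 4.8232, 5.5758, 6.2712, 6.6584, 7.2894, 8.4714, 8.6560]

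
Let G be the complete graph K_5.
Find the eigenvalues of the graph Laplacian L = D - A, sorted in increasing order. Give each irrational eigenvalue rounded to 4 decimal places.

The graph has 5 vertices and degree multiset [4, 4, 4, 4, 4]; D is the diagonal matrix of degrees and L = D - A. The multiplicity of 0 as a Laplacian eigenvalue equals the number of connected components. The single zero eigenvalue shows the graph is connected. By the matrix-tree theorem the graph has (1/5) * product of the nonzero eigenvalues = 125 spanning trees.

[0, 5, 5, 5, 5]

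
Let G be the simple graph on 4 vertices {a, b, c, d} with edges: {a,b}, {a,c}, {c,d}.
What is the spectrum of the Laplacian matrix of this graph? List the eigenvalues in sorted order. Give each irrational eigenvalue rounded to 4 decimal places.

[0, 0.5858, 2, 3.4142]

Each diagonal entry of L is the vertex degree and each off-diagonal entry is -1 where an edge is present, 0 otherwise; in the order [a, b, c, d] the diagonal is [2, 1, 2, 1]. Since every row of L sums to 0, the all-ones vector is in the kernel and 0 is an eigenvalue. By the matrix-tree theorem the graph has (1/4) * product of the nonzero eigenvalues = 1 spanning tree. There is one zero in the spectrum, matching the 1 component.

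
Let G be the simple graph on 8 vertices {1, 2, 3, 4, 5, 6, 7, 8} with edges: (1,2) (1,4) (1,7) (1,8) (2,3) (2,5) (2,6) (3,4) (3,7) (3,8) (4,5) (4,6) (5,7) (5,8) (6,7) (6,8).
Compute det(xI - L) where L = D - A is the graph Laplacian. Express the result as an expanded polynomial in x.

Reading degrees in the order [1, 2, 3, 4, 5, 6, 7, 8] gives [4, 4, 4, 4, 4, 4, 4, 4]; set D = diag(4, 4, 4, 4, 4, 4, 4, 4) and form L = D - A. Computing det(xI - L) by cofactor expansion (or equivalently via sum-over-permutations) gives x^8 - 32x^7 + 432x^6 - 3200x^5 + 14080x^4 - 36864x^3 + 53248x^2 - 32768x. The coefficient of x^7 equals -trace(L) = -32, matching the sum of degrees.

x^8 - 32x^7 + 432x^6 - 3200x^5 + 14080x^4 - 36864x^3 + 53248x^2 - 32768x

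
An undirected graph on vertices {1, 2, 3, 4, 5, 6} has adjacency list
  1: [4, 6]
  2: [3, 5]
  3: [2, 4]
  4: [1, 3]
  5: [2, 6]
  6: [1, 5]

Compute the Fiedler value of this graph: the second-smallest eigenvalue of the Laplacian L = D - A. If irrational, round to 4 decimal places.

1

Reading degrees in the order [1, 2, 3, 4, 5, 6] gives [2, 2, 2, 2, 2, 2]; set D = diag(2, 2, 2, 2, 2, 2) and form L = D - A. Computing the eigenvalues of L and sorting gives [0, 1, 1, 3, 3, 4]. The Fiedler value lambda_2 = 1 is strictly positive, so the graph is connected. The largest eigenvalue, 4, is at most the vertex count 6. There is one zero in the spectrum, matching the 1 component.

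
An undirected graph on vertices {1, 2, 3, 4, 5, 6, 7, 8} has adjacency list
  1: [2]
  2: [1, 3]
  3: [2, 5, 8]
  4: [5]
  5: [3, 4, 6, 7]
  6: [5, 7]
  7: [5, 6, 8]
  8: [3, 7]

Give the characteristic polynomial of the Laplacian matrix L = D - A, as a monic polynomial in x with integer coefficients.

Reading degrees in the order [1, 2, 3, 4, 5, 6, 7, 8] gives [1, 2, 3, 1, 4, 2, 3, 2]; set D = diag(1, 2, 3, 1, 4, 2, 3, 2) and form L = D - A. L has integer entries, so p(x) = det(xI - L) has integer coefficients. Expanding the determinant yields x^8 - 18x^7 + 129x^6 - 472x^5 + 938x^4 - 992x^3 + 501x^2 - 88x. The coefficient of x^7 equals -trace(L) = -18, matching the sum of degrees. There is one zero in the spectrum, matching the 1 component.

x^8 - 18x^7 + 129x^6 - 472x^5 + 938x^4 - 992x^3 + 501x^2 - 88x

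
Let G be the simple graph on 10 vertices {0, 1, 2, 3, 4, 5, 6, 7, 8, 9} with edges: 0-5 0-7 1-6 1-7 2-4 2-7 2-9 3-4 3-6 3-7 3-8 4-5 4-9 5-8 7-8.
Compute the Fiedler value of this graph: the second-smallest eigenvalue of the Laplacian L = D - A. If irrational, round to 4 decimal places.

Each diagonal entry of L is the vertex degree and each off-diagonal entry is -1 where an edge is present, 0 otherwise; in the order [0, 1, 2, 3, 4, 5, 6, 7, 8, 9] the diagonal is [2, 2, 3, 4, 4, 3, 2, 5, 3, 2]. The smallest Laplacian eigenvalue is always 0. The next one, lambda_2 = 0.8269, measures how hard the graph is to disconnect: larger values mean better connectivity. The eigenvalues sum to 30, which equals trace(L) = 2|E|.

0.8269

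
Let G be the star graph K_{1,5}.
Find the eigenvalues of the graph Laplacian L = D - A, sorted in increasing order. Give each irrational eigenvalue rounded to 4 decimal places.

[0, 1, 1, 1, 1, 6]

The graph has 6 vertices and degree multiset [5, 1, 1, 1, 1, 1]; D is the diagonal matrix of degrees and L = D - A. Since every row of L sums to 0, the all-ones vector is in the kernel and 0 is an eigenvalue.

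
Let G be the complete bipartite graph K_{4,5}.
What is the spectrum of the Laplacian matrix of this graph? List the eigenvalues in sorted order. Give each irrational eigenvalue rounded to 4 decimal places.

[0, 4, 4, 4, 4, 5, 5, 5, 9]

The graph has 9 vertices and degree multiset [5, 5, 5, 5, 4, 4, 4, 4, 4]; D is the diagonal matrix of degrees and L = D - A. Diagonalising L (or applying a numerical eigensolver to the 9x9 matrix) gives the spectrum above.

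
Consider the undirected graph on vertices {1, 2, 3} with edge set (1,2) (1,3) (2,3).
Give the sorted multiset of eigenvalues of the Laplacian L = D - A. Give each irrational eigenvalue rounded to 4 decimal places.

Reading degrees in the order [1, 2, 3] gives [2, 2, 2]; set D = diag(2, 2, 2) and form L = D - A. Diagonalising L (or applying a numerical eigensolver to the 3x3 matrix) gives the spectrum above.

[0, 3, 3]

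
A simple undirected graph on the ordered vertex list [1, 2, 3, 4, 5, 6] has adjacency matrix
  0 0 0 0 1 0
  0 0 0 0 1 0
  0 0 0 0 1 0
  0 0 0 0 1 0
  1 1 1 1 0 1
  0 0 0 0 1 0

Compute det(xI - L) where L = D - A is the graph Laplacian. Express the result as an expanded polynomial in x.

With the vertex order [1, 2, 3, 4, 5, 6], the degrees are [1, 1, 1, 1, 5, 1], giving D = diag(1, 1, 1, 1, 5, 1) and L = D - A. L has integer entries, so p(x) = det(xI - L) has integer coefficients. Expanding the determinant yields x^6 - 10x^5 + 30x^4 - 40x^3 + 25x^2 - 6x. Since p(0) = det(-L) = 0, x divides p(x). By the matrix-tree theorem the graph has (1/6) * product of the nonzero eigenvalues = 1 spanning tree.

x^6 - 10x^5 + 30x^4 - 40x^3 + 25x^2 - 6x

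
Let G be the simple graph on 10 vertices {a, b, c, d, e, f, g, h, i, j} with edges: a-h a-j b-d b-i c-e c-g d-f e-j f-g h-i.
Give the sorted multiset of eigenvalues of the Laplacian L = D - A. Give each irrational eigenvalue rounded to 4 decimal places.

With the vertex order [a, b, c, d, e, f, g, h, i, j], the degrees are [2, 2, 2, 2, 2, 2, 2, 2, 2, 2], giving D = diag(2, 2, 2, 2, 2, 2, 2, 2, 2, 2) and L = D - A. The multiplicity of 0 as a Laplacian eigenvalue equals the number of connected components. The single zero eigenvalue shows the graph is connected. There is one zero in the spectrum, matching the 1 component.

[0, 0.3820, 0.3820, 1.3820, 1.3820, 2.6180, 2.6180, 3.6180, 3.6180, 4]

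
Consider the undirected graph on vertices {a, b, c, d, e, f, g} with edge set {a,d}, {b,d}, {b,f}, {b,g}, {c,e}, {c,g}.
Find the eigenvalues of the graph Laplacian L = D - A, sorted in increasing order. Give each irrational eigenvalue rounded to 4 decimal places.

With the vertex order [a, b, c, d, e, f, g], the degrees are [1, 3, 2, 2, 1, 1, 2], giving D = diag(1, 3, 2, 2, 1, 1, 2) and L = D - A. L is symmetric positive semidefinite, so every eigenvalue is real and nonnegative. The single zero eigenvalue shows the graph is connected. The eigenvalues sum to 12, which equals trace(L) = 2|E|.

[0, 0.2603, 0.6262, 1.4055, 2.2742, 3.0996, 4.3342]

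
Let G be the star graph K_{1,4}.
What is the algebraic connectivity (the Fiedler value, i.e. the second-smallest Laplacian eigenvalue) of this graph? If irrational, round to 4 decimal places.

The graph has 5 vertices and degree multiset [4, 1, 1, 1, 1]; D is the diagonal matrix of degrees and L = D - A. The sorted Laplacian eigenvalues are [0, 1, 1, 1, 5]; the algebraic connectivity is the second entry, 1. The largest eigenvalue, 5, is at most the vertex count 5.

1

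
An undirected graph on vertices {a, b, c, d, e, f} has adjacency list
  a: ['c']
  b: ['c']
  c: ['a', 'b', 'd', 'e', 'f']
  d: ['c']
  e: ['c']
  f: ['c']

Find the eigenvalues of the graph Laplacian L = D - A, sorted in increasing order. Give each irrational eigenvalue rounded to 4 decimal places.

[0, 1, 1, 1, 1, 6]

Each diagonal entry of L is the vertex degree and each off-diagonal entry is -1 where an edge is present, 0 otherwise; in the order [a, b, c, d, e, f] the diagonal is [1, 1, 5, 1, 1, 1]. Diagonalising L (or applying a numerical eigensolver to the 6x6 matrix) gives the spectrum above. The eigenvalues sum to 10, which equals trace(L) = 2|E|.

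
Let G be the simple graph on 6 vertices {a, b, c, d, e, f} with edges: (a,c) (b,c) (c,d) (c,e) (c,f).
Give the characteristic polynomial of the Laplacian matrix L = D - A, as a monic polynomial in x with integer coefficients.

x^6 - 10x^5 + 30x^4 - 40x^3 + 25x^2 - 6x

With the vertex order [a, b, c, d, e, f], the degrees are [1, 1, 5, 1, 1, 1], giving D = diag(1, 1, 5, 1, 1, 1) and L = D - A. Computing det(xI - L) by cofactor expansion (or equivalently via sum-over-permutations) gives x^6 - 10x^5 + 30x^4 - 40x^3 + 25x^2 - 6x. Since p(0) = det(-L) = 0, x divides p(x). The largest eigenvalue, 6, is at most the vertex count 6.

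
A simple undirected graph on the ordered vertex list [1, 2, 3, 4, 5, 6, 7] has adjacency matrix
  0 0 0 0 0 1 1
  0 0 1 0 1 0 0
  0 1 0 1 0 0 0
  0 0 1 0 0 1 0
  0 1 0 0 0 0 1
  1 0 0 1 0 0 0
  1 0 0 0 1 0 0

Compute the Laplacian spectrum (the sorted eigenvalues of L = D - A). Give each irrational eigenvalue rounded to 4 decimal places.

Each diagonal entry of L is the vertex degree and each off-diagonal entry is -1 where an edge is present, 0 otherwise; in the order [1, 2, 3, 4, 5, 6, 7] the diagonal is [2, 2, 2, 2, 2, 2, 2]. Diagonalising L (or applying a numerical eigensolver to the 7x7 matrix) gives the spectrum above. The eigenvalues sum to 14, which equals trace(L) = 2|E|.

[0, 0.7530, 0.7530, 2.4450, 2.4450, 3.8019, 3.8019]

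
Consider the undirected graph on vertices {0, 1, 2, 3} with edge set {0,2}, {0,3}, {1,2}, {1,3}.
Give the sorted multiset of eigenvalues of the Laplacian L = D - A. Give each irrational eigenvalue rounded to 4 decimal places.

[0, 2, 2, 4]

With the vertex order [0, 1, 2, 3], the degrees are [2, 2, 2, 2], giving D = diag(2, 2, 2, 2) and L = D - A. Diagonalising L (or applying a numerical eigensolver to the 4x4 matrix) gives the spectrum above. The eigenvalues sum to 8, which equals trace(L) = 2|E|.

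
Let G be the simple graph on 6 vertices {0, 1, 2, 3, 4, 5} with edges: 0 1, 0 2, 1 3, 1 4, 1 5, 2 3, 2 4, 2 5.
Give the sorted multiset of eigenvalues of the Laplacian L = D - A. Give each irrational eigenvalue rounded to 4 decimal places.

Reading degrees in the order [0, 1, 2, 3, 4, 5] gives [2, 4, 4, 2, 2, 2]; set D = diag(2, 4, 4, 2, 2, 2) and form L = D - A. L is symmetric positive semidefinite, so every eigenvalue is real and nonnegative. The single zero eigenvalue shows the graph is connected. The largest eigenvalue, 6, is at most the vertex count 6.

[0, 2, 2, 2, 4, 6]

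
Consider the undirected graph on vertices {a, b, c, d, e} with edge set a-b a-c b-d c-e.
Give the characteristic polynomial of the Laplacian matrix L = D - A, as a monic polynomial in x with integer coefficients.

With the vertex order [a, b, c, d, e], the degrees are [2, 2, 2, 1, 1], giving D = diag(2, 2, 2, 1, 1) and L = D - A. Computing det(xI - L) by cofactor expansion (or equivalently via sum-over-permutations) gives x^5 - 8x^4 + 21x^3 - 20x^2 + 5x. The constant term is 0 because L is singular (the all-ones vector lies in its kernel).

x^5 - 8x^4 + 21x^3 - 20x^2 + 5x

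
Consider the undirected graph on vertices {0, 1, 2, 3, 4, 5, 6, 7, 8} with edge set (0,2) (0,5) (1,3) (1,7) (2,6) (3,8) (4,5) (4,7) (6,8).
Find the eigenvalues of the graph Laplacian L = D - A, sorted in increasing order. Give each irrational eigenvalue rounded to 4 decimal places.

[0, 0.4679, 0.4679, 1.6527, 1.6527, 3, 3, 3.8794, 3.8794]

Reading degrees in the order [0, 1, 2, 3, 4, 5, 6, 7, 8] gives [2, 2, 2, 2, 2, 2, 2, 2, 2]; set D = diag(2, 2, 2, 2, 2, 2, 2, 2, 2) and form L = D - A. L is symmetric positive semidefinite, so every eigenvalue is real and nonnegative. The single zero eigenvalue shows the graph is connected. There is one zero in the spectrum, matching the 1 component.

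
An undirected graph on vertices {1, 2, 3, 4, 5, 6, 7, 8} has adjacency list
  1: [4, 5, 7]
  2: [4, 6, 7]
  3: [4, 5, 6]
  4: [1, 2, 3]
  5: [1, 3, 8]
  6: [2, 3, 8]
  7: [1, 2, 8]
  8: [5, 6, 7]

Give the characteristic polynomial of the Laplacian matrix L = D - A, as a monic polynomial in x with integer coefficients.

x^8 - 24x^7 + 240x^6 - 1296x^5 + 4080x^4 - 7488x^3 + 7424x^2 - 3072x

Each diagonal entry of L is the vertex degree and each off-diagonal entry is -1 where an edge is present, 0 otherwise; in the order [1, 2, 3, 4, 5, 6, 7, 8] the diagonal is [3, 3, 3, 3, 3, 3, 3, 3]. L has integer entries, so p(x) = det(xI - L) has integer coefficients. Expanding the determinant yields x^8 - 24x^7 + 240x^6 - 1296x^5 + 4080x^4 - 7488x^3 + 7424x^2 - 3072x. The constant term is 0 because L is singular (the all-ones vector lies in its kernel). By the matrix-tree theorem the graph has (1/8) * product of the nonzero eigenvalues = 384 spanning trees.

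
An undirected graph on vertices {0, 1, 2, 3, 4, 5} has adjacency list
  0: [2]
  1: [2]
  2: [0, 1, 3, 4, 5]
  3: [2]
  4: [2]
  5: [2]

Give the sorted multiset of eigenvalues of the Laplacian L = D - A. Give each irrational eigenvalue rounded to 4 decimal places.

[0, 1, 1, 1, 1, 6]

With the vertex order [0, 1, 2, 3, 4, 5], the degrees are [1, 1, 5, 1, 1, 1], giving D = diag(1, 1, 5, 1, 1, 1) and L = D - A. L is symmetric positive semidefinite, so every eigenvalue is real and nonnegative. The single zero eigenvalue shows the graph is connected. The largest eigenvalue, 6, is at most the vertex count 6. There is one zero in the spectrum, matching the 1 component.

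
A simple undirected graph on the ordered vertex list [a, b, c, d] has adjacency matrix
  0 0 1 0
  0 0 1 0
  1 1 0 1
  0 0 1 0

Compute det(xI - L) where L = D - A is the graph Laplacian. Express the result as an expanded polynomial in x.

Each diagonal entry of L is the vertex degree and each off-diagonal entry is -1 where an edge is present, 0 otherwise; in the order [a, b, c, d] the diagonal is [1, 1, 3, 1]. Computing det(xI - L) by cofactor expansion (or equivalently via sum-over-permutations) gives x^4 - 6x^3 + 9x^2 - 4x. The constant term is 0 because L is singular (the all-ones vector lies in its kernel). The eigenvalues sum to 6, which equals trace(L) = 2|E|.

x^4 - 6x^3 + 9x^2 - 4x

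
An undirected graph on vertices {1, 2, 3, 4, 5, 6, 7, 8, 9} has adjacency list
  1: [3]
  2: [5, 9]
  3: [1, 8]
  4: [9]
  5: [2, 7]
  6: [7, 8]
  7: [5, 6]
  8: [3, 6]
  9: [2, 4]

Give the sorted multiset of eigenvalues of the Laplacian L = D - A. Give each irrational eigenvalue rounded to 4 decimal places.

Each diagonal entry of L is the vertex degree and each off-diagonal entry is -1 where an edge is present, 0 otherwise; in the order [1, 2, 3, 4, 5, 6, 7, 8, 9] the diagonal is [1, 2, 2, 1, 2, 2, 2, 2, 2]. Since every row of L sums to 0, the all-ones vector is in the kernel and 0 is an eigenvalue. The eigenvalues sum to 16, which equals trace(L) = 2|E|.

[0, 0.1206, 0.4679, 1, 1.6527, 2.3473, 3, 3.5321, 3.8794]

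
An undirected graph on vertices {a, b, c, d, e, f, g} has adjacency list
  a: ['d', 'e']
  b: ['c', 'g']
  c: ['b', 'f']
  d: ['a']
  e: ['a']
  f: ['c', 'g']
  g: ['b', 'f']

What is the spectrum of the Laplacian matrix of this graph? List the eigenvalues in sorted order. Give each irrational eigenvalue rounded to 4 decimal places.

[0, 0, 1, 2, 2, 3, 4]

Each diagonal entry of L is the vertex degree and each off-diagonal entry is -1 where an edge is present, 0 otherwise; in the order [a, b, c, d, e, f, g] the diagonal is [2, 2, 2, 1, 1, 2, 2]. The multiplicity of 0 as a Laplacian eigenvalue equals the number of connected components. The 2 zero eigenvalues correspond to the 2 connected components. The eigenvalues sum to 12, which equals trace(L) = 2|E|.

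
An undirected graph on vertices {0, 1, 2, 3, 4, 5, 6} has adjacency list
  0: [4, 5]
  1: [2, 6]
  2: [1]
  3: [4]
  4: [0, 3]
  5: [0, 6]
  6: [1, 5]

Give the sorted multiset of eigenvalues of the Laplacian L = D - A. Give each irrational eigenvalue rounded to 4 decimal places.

[0, 0.1981, 0.7530, 1.5550, 2.4450, 3.2470, 3.8019]

Each diagonal entry of L is the vertex degree and each off-diagonal entry is -1 where an edge is present, 0 otherwise; in the order [0, 1, 2, 3, 4, 5, 6] the diagonal is [2, 2, 1, 1, 2, 2, 2]. L is symmetric positive semidefinite, so every eigenvalue is real and nonnegative. The eigenvalues sum to 12, which equals trace(L) = 2|E|. The largest eigenvalue, 3.8019, is at most the vertex count 7.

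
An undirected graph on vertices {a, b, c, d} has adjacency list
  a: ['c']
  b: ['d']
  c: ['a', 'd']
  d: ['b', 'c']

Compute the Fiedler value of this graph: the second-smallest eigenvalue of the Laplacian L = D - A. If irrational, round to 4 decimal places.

0.5858

Each diagonal entry of L is the vertex degree and each off-diagonal entry is -1 where an edge is present, 0 otherwise; in the order [a, b, c, d] the diagonal is [1, 1, 2, 2]. Computing the eigenvalues of L and sorting gives [0, 0.5858, 2, 3.4142]. The Fiedler value lambda_2 = 0.5858 is strictly positive, so the graph is connected.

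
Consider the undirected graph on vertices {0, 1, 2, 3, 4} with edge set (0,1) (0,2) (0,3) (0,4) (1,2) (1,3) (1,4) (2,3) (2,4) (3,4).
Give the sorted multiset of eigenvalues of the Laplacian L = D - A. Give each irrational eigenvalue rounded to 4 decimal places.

Each diagonal entry of L is the vertex degree and each off-diagonal entry is -1 where an edge is present, 0 otherwise; in the order [0, 1, 2, 3, 4] the diagonal is [4, 4, 4, 4, 4]. The multiplicity of 0 as a Laplacian eigenvalue equals the number of connected components. The single zero eigenvalue shows the graph is connected.

[0, 5, 5, 5, 5]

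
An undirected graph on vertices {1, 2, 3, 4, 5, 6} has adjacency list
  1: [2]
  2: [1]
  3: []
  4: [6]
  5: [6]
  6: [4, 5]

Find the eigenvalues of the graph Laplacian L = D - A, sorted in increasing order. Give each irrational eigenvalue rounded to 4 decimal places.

[0, 0, 0, 1, 2, 3]

Each diagonal entry of L is the vertex degree and each off-diagonal entry is -1 where an edge is present, 0 otherwise; in the order [1, 2, 3, 4, 5, 6] the diagonal is [1, 1, 0, 1, 1, 2]. Diagonalising L (or applying a numerical eigensolver to the 6x6 matrix) gives the spectrum above. The 3 zero eigenvalues correspond to the 3 connected components. The largest eigenvalue, 3, is at most the vertex count 6. The eigenvalues sum to 6, which equals trace(L) = 2|E|.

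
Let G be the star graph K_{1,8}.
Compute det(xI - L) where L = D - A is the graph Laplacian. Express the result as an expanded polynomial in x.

The graph has 9 vertices and degree multiset [8, 1, 1, 1, 1, 1, 1, 1, 1]; D is the diagonal matrix of degrees and L = D - A. Computing det(xI - L) by cofactor expansion (or equivalently via sum-over-permutations) gives x^9 - 16x^8 + 84x^7 - 224x^6 + 350x^5 - 336x^4 + 196x^3 - 64x^2 + 9x. Since p(0) = det(-L) = 0, x divides p(x). By the matrix-tree theorem the graph has (1/9) * product of the nonzero eigenvalues = 1 spanning tree.

x^9 - 16x^8 + 84x^7 - 224x^6 + 350x^5 - 336x^4 + 196x^3 - 64x^2 + 9x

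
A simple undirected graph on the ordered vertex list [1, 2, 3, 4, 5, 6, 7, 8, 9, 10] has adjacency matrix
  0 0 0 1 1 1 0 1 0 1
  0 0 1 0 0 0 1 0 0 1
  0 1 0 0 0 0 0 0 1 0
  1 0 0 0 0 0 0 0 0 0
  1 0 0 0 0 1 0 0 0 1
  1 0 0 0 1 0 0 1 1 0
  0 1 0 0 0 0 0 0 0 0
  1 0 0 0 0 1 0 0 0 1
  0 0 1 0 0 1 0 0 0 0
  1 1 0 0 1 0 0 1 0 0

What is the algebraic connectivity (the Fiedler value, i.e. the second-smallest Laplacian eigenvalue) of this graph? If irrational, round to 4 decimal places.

0.4867

Each diagonal entry of L is the vertex degree and each off-diagonal entry is -1 where an edge is present, 0 otherwise; in the order [1, 2, 3, 4, 5, 6, 7, 8, 9, 10] the diagonal is [5, 3, 2, 1, 3, 4, 1, 3, 2, 4]. Computing the eigenvalues of L and sorting gives [0, 0.4867, 0.8786, 1.2184, 2.2424, 3, 3.7205, 4.5858, 5.6277, 6.2398]. The Fiedler value lambda_2 = 0.4867 is strictly positive, so the graph is connected.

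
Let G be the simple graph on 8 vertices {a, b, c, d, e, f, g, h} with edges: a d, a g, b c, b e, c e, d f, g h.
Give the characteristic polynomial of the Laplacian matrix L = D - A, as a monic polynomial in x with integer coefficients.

x^8 - 14x^7 + 78x^6 - 218x^5 + 314x^4 - 210x^3 + 45x^2

With the vertex order [a, b, c, d, e, f, g, h], the degrees are [2, 2, 2, 2, 2, 1, 2, 1], giving D = diag(2, 2, 2, 2, 2, 1, 2, 1) and L = D - A. Computing det(xI - L) by cofactor expansion (or equivalently via sum-over-permutations) gives x^8 - 14x^7 + 78x^6 - 218x^5 + 314x^4 - 210x^3 + 45x^2. The coefficient of x^7 equals -trace(L) = -14, matching the sum of degrees. There are 2 zeros in the spectrum, matching the 2 components. The largest eigenvalue, 3.6180, is at most the vertex count 8.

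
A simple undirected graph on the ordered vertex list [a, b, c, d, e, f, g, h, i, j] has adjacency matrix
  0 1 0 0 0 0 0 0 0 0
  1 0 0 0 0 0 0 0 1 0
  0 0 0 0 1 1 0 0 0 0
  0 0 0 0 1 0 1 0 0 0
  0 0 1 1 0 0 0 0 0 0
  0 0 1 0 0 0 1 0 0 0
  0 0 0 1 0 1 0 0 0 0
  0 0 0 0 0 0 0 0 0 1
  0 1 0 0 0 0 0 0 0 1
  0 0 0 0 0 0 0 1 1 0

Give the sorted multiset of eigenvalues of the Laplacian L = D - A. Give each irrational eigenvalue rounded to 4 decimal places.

Reading degrees in the order [a, b, c, d, e, f, g, h, i, j] gives [1, 2, 2, 2, 2, 2, 2, 1, 2, 2]; set D = diag(1, 2, 2, 2, 2, 2, 2, 1, 2, 2) and form L = D - A. The multiplicity of 0 as a Laplacian eigenvalue equals the number of connected components. The 2 zero eigenvalues correspond to the 2 connected components. There are 2 zeros in the spectrum, matching the 2 components. The largest eigenvalue, 3.6180, is at most the vertex count 10.

[0, 0, 0.3820, 1.3820, 1.3820, 1.3820, 2.6180, 3.6180, 3.6180, 3.6180]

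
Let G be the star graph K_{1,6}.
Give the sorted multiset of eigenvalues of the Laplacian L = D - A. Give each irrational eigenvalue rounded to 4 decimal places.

The graph has 7 vertices and degree multiset [6, 1, 1, 1, 1, 1, 1]; D is the diagonal matrix of degrees and L = D - A. L is symmetric positive semidefinite, so every eigenvalue is real and nonnegative. There is one zero in the spectrum, matching the 1 component.

[0, 1, 1, 1, 1, 1, 7]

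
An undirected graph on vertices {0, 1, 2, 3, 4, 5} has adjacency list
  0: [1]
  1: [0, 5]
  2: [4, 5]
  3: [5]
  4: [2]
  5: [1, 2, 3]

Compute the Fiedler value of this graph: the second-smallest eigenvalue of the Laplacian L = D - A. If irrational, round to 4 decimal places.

With the vertex order [0, 1, 2, 3, 4, 5], the degrees are [1, 2, 2, 1, 1, 3], giving D = diag(1, 2, 2, 1, 1, 3) and L = D - A. The smallest Laplacian eigenvalue is always 0. The next one, lambda_2 = 0.3820, measures how hard the graph is to disconnect: larger values mean better connectivity.

0.3820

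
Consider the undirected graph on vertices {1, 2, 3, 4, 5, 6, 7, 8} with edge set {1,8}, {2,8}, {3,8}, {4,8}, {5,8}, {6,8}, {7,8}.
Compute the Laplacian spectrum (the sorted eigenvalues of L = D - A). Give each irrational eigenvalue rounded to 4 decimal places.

Each diagonal entry of L is the vertex degree and each off-diagonal entry is -1 where an edge is present, 0 otherwise; in the order [1, 2, 3, 4, 5, 6, 7, 8] the diagonal is [1, 1, 1, 1, 1, 1, 1, 7]. Diagonalising L (or applying a numerical eigensolver to the 8x8 matrix) gives the spectrum above. The single zero eigenvalue shows the graph is connected.

[0, 1, 1, 1, 1, 1, 1, 8]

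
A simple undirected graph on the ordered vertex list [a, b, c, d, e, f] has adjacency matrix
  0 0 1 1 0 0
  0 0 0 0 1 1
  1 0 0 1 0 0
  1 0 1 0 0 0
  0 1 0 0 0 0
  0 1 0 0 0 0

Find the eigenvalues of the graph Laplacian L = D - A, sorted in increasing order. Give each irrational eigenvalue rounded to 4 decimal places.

Reading degrees in the order [a, b, c, d, e, f] gives [2, 2, 2, 2, 1, 1]; set D = diag(2, 2, 2, 2, 1, 1) and form L = D - A. The multiplicity of 0 as a Laplacian eigenvalue equals the number of connected components. The 2 zero eigenvalues correspond to the 2 connected components. The eigenvalues sum to 10, which equals trace(L) = 2|E|.

[0, 0, 1, 3, 3, 3]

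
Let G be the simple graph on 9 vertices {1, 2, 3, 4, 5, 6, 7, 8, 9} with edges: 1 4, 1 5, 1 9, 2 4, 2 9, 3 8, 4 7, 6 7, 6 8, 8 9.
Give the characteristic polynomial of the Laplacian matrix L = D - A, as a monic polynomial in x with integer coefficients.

With the vertex order [1, 2, 3, 4, 5, 6, 7, 8, 9], the degrees are [3, 2, 1, 3, 1, 2, 2, 3, 3], giving D = diag(3, 2, 1, 3, 1, 2, 2, 3, 3) and L = D - A. L has integer entries, so p(x) = det(xI - L) has integer coefficients. Expanding the determinant yields x^9 - 20x^8 + 165x^7 - 728x^6 + 1862x^5 - 2798x^4 + 2387x^3 - 1048x^2 + 180x. The coefficient of x^8 equals -trace(L) = -20, matching the sum of degrees. The eigenvalues sum to 20, which equals trace(L) = 2|E|. By the matrix-tree theorem the graph has (1/9) * product of the nonzero eigenvalues = 20 spanning trees.

x^9 - 20x^8 + 165x^7 - 728x^6 + 1862x^5 - 2798x^4 + 2387x^3 - 1048x^2 + 180x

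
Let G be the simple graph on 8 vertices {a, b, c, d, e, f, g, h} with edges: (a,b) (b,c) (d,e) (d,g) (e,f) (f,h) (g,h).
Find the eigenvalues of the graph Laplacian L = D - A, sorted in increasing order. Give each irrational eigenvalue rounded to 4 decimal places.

Reading degrees in the order [a, b, c, d, e, f, g, h] gives [1, 2, 1, 2, 2, 2, 2, 2]; set D = diag(1, 2, 1, 2, 2, 2, 2, 2) and form L = D - A. L is symmetric positive semidefinite, so every eigenvalue is real and nonnegative. The 2 zero eigenvalues correspond to the 2 connected components. The eigenvalues sum to 14, which equals trace(L) = 2|E|.

[0, 0, 1, 1.3820, 1.3820, 3, 3.6180, 3.6180]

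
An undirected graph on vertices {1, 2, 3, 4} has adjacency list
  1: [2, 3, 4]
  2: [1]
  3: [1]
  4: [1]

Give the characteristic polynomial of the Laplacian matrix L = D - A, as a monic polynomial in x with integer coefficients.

x^4 - 6x^3 + 9x^2 - 4x

Reading degrees in the order [1, 2, 3, 4] gives [3, 1, 1, 1]; set D = diag(3, 1, 1, 1) and form L = D - A. Computing det(xI - L) by cofactor expansion (or equivalently via sum-over-permutations) gives x^4 - 6x^3 + 9x^2 - 4x. The constant term is 0 because L is singular (the all-ones vector lies in its kernel). The eigenvalues sum to 6, which equals trace(L) = 2|E|. By the matrix-tree theorem the graph has (1/4) * product of the nonzero eigenvalues = 1 spanning tree.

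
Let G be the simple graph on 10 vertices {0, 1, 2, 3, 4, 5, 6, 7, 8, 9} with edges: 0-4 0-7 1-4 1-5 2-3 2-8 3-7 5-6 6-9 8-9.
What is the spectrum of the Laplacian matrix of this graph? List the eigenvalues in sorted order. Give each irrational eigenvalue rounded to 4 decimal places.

Reading degrees in the order [0, 1, 2, 3, 4, 5, 6, 7, 8, 9] gives [2, 2, 2, 2, 2, 2, 2, 2, 2, 2]; set D = diag(2, 2, 2, 2, 2, 2, 2, 2, 2, 2) and form L = D - A. The multiplicity of 0 as a Laplacian eigenvalue equals the number of connected components. The largest eigenvalue, 4, is at most the vertex count 10.

[0, 0.3820, 0.3820, 1.3820, 1.3820, 2.6180, 2.6180, 3.6180, 3.6180, 4]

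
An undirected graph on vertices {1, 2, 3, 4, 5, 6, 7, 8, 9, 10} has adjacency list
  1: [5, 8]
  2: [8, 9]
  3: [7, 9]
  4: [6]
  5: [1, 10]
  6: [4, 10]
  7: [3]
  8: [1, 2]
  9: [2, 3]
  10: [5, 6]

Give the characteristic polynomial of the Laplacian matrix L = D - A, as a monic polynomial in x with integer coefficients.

With the vertex order [1, 2, 3, 4, 5, 6, 7, 8, 9, 10], the degrees are [2, 2, 2, 1, 2, 2, 1, 2, 2, 2], giving D = diag(2, 2, 2, 1, 2, 2, 1, 2, 2, 2) and L = D - A. L has integer entries, so p(x) = det(xI - L) has integer coefficients. Expanding the determinant yields x^10 - 18x^9 + 136x^8 - 560x^7 + 1365x^6 - 2002x^5 + 1716x^4 - 792x^3 + 165x^2 - 10x. The coefficient of x^9 equals -trace(L) = -18, matching the sum of degrees. By the matrix-tree theorem the graph has (1/10) * product of the nonzero eigenvalues = 1 spanning tree.

x^10 - 18x^9 + 136x^8 - 560x^7 + 1365x^6 - 2002x^5 + 1716x^4 - 792x^3 + 165x^2 - 10x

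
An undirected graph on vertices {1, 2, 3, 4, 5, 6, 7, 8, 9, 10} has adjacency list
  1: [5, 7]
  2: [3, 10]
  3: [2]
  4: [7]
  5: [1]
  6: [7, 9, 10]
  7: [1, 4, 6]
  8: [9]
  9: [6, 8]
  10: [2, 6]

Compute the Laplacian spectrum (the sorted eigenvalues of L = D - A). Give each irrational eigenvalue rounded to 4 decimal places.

[0, 0.1859, 0.2989, 0.6329, 1.1826, 2, 2.3183, 3.0437, 3.5861, 4.7517]

With the vertex order [1, 2, 3, 4, 5, 6, 7, 8, 9, 10], the degrees are [2, 2, 1, 1, 1, 3, 3, 1, 2, 2], giving D = diag(2, 2, 1, 1, 1, 3, 3, 1, 2, 2) and L = D - A. Diagonalising L (or applying a numerical eigensolver to the 10x10 matrix) gives the spectrum above. The single zero eigenvalue shows the graph is connected. By the matrix-tree theorem the graph has (1/10) * product of the nonzero eigenvalues = 1 spanning tree. There is one zero in the spectrum, matching the 1 component.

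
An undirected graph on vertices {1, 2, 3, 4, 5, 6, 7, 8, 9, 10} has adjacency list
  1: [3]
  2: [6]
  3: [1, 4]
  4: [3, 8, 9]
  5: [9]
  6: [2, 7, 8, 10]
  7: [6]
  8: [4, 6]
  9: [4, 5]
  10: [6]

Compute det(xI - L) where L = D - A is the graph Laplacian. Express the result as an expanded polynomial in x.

x^10 - 18x^9 + 132x^8 - 514x^7 + 1164x^6 - 1578x^5 + 1267x^4 - 570x^3 + 126x^2 - 10x

Reading degrees in the order [1, 2, 3, 4, 5, 6, 7, 8, 9, 10] gives [1, 1, 2, 3, 1, 4, 1, 2, 2, 1]; set D = diag(1, 1, 2, 3, 1, 4, 1, 2, 2, 1) and form L = D - A. L has integer entries, so p(x) = det(xI - L) has integer coefficients. Expanding the determinant yields x^10 - 18x^9 + 132x^8 - 514x^7 + 1164x^6 - 1578x^5 + 1267x^4 - 570x^3 + 126x^2 - 10x. The constant term is 0 because L is singular (the all-ones vector lies in its kernel). The eigenvalues sum to 18, which equals trace(L) = 2|E|.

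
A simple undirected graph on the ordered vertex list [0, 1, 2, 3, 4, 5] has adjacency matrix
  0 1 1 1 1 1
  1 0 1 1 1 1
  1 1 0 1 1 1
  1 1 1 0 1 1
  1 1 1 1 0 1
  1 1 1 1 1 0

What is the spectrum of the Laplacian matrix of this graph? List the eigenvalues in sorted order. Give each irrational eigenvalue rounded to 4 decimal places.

[0, 6, 6, 6, 6, 6]

Reading degrees in the order [0, 1, 2, 3, 4, 5] gives [5, 5, 5, 5, 5, 5]; set D = diag(5, 5, 5, 5, 5, 5) and form L = D - A. The multiplicity of 0 as a Laplacian eigenvalue equals the number of connected components. The single zero eigenvalue shows the graph is connected. There is one zero in the spectrum, matching the 1 component. The eigenvalues sum to 30, which equals trace(L) = 2|E|.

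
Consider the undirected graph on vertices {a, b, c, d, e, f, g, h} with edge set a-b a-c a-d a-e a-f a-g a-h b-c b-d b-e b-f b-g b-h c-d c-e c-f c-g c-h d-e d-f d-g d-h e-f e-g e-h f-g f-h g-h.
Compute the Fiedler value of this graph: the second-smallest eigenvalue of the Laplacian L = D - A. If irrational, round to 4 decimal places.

With the vertex order [a, b, c, d, e, f, g, h], the degrees are [7, 7, 7, 7, 7, 7, 7, 7], giving D = diag(7, 7, 7, 7, 7, 7, 7, 7) and L = D - A. The smallest Laplacian eigenvalue is always 0. The next one, lambda_2 = 8, measures how hard the graph is to disconnect: larger values mean better connectivity.

8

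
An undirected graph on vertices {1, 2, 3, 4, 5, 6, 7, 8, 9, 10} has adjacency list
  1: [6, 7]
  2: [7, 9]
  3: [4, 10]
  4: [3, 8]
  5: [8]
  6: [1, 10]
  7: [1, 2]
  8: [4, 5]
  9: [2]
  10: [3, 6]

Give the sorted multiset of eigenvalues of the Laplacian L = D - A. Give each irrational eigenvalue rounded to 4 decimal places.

[0, 0.0979, 0.3820, 0.8244, 1.3820, 2, 2.6180, 3.1756, 3.6180, 3.9021]

With the vertex order [1, 2, 3, 4, 5, 6, 7, 8, 9, 10], the degrees are [2, 2, 2, 2, 1, 2, 2, 2, 1, 2], giving D = diag(2, 2, 2, 2, 1, 2, 2, 2, 1, 2) and L = D - A. L is symmetric positive semidefinite, so every eigenvalue is real and nonnegative. By the matrix-tree theorem the graph has (1/10) * product of the nonzero eigenvalues = 1 spanning tree.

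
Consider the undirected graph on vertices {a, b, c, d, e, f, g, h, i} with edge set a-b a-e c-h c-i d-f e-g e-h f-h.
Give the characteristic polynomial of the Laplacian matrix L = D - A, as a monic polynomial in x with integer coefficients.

x^9 - 16x^8 + 103x^7 - 344x^6 + 640x^5 - 662x^4 + 361x^3 - 94x^2 + 9x

Reading degrees in the order [a, b, c, d, e, f, g, h, i] gives [2, 1, 2, 1, 3, 2, 1, 3, 1]; set D = diag(2, 1, 2, 1, 3, 2, 1, 3, 1) and form L = D - A. L has integer entries, so p(x) = det(xI - L) has integer coefficients. Expanding the determinant yields x^9 - 16x^8 + 103x^7 - 344x^6 + 640x^5 - 662x^4 + 361x^3 - 94x^2 + 9x. The coefficient of x^8 equals -trace(L) = -16, matching the sum of degrees. The largest eigenvalue, 4.7421, is at most the vertex count 9. The eigenvalues sum to 16, which equals trace(L) = 2|E|.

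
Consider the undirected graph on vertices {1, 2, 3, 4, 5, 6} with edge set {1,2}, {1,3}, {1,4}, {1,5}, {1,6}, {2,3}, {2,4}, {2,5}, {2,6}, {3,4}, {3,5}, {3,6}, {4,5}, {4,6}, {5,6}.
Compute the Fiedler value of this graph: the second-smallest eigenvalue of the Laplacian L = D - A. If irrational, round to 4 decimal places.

6

Each diagonal entry of L is the vertex degree and each off-diagonal entry is -1 where an edge is present, 0 otherwise; in the order [1, 2, 3, 4, 5, 6] the diagonal is [5, 5, 5, 5, 5, 5]. The sorted Laplacian eigenvalues are [0, 6, 6, 6, 6, 6]; the algebraic connectivity is the second entry, 6. There is one zero in the spectrum, matching the 1 component. The eigenvalues sum to 30, which equals trace(L) = 2|E|.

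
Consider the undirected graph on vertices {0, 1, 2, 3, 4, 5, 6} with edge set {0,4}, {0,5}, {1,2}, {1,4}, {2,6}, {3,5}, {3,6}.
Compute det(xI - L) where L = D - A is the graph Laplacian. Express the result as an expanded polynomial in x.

With the vertex order [0, 1, 2, 3, 4, 5, 6], the degrees are [2, 2, 2, 2, 2, 2, 2], giving D = diag(2, 2, 2, 2, 2, 2, 2) and L = D - A. L has integer entries, so p(x) = det(xI - L) has integer coefficients. Expanding the determinant yields x^7 - 14x^6 + 77x^5 - 210x^4 + 294x^3 - 196x^2 + 49x. The coefficient of x^6 equals -trace(L) = -14, matching the sum of degrees.

x^7 - 14x^6 + 77x^5 - 210x^4 + 294x^3 - 196x^2 + 49x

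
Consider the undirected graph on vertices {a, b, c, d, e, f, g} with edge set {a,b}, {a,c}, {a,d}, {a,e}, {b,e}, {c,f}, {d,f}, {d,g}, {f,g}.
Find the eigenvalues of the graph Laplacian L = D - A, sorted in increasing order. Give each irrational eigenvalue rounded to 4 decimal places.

[0, 0.6338, 1.7405, 3, 3.3172, 3.8665, 5.4420]

Each diagonal entry of L is the vertex degree and each off-diagonal entry is -1 where an edge is present, 0 otherwise; in the order [a, b, c, d, e, f, g] the diagonal is [4, 2, 2, 3, 2, 3, 2]. Since every row of L sums to 0, the all-ones vector is in the kernel and 0 is an eigenvalue. The single zero eigenvalue shows the graph is connected. There is one zero in the spectrum, matching the 1 component.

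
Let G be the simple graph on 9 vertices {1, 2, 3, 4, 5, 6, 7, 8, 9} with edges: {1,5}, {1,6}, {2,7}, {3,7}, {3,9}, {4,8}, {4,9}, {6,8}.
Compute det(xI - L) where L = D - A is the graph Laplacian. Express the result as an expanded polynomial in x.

With the vertex order [1, 2, 3, 4, 5, 6, 7, 8, 9], the degrees are [2, 1, 2, 2, 1, 2, 2, 2, 2], giving D = diag(2, 1, 2, 2, 1, 2, 2, 2, 2) and L = D - A. L has integer entries, so p(x) = det(xI - L) has integer coefficients. Expanding the determinant yields x^9 - 16x^8 + 105x^7 - 364x^6 + 715x^5 - 792x^4 + 462x^3 - 120x^2 + 9x. The coefficient of x^8 equals -trace(L) = -16, matching the sum of degrees.

x^9 - 16x^8 + 105x^7 - 364x^6 + 715x^5 - 792x^4 + 462x^3 - 120x^2 + 9x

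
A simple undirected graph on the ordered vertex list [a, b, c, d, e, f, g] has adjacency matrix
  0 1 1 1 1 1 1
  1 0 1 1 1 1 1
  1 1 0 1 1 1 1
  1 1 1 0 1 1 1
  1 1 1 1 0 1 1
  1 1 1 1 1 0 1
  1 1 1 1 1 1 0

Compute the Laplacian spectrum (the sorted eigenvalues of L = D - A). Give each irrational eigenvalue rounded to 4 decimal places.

With the vertex order [a, b, c, d, e, f, g], the degrees are [6, 6, 6, 6, 6, 6, 6], giving D = diag(6, 6, 6, 6, 6, 6, 6) and L = D - A. The multiplicity of 0 as a Laplacian eigenvalue equals the number of connected components. There is one zero in the spectrum, matching the 1 component.

[0, 7, 7, 7, 7, 7, 7]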